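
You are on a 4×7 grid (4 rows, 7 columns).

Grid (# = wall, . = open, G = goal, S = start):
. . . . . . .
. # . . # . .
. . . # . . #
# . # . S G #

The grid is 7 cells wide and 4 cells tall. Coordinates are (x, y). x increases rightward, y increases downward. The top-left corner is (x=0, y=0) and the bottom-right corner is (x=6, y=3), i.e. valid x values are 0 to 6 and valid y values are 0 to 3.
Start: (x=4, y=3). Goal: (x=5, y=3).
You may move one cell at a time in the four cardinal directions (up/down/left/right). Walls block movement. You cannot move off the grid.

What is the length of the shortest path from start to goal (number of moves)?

BFS from (x=4, y=3) until reaching (x=5, y=3):
  Distance 0: (x=4, y=3)
  Distance 1: (x=4, y=2), (x=3, y=3), (x=5, y=3)  <- goal reached here
One shortest path (1 moves): (x=4, y=3) -> (x=5, y=3)

Answer: Shortest path length: 1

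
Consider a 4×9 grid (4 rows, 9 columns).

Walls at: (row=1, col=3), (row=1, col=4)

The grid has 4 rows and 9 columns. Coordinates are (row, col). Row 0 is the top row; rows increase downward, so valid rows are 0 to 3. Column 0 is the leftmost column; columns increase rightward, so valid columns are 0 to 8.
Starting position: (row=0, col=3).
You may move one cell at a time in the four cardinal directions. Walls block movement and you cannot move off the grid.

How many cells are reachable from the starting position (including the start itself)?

BFS flood-fill from (row=0, col=3):
  Distance 0: (row=0, col=3)
  Distance 1: (row=0, col=2), (row=0, col=4)
  Distance 2: (row=0, col=1), (row=0, col=5), (row=1, col=2)
  Distance 3: (row=0, col=0), (row=0, col=6), (row=1, col=1), (row=1, col=5), (row=2, col=2)
  Distance 4: (row=0, col=7), (row=1, col=0), (row=1, col=6), (row=2, col=1), (row=2, col=3), (row=2, col=5), (row=3, col=2)
  Distance 5: (row=0, col=8), (row=1, col=7), (row=2, col=0), (row=2, col=4), (row=2, col=6), (row=3, col=1), (row=3, col=3), (row=3, col=5)
  Distance 6: (row=1, col=8), (row=2, col=7), (row=3, col=0), (row=3, col=4), (row=3, col=6)
  Distance 7: (row=2, col=8), (row=3, col=7)
  Distance 8: (row=3, col=8)
Total reachable: 34 (grid has 34 open cells total)

Answer: Reachable cells: 34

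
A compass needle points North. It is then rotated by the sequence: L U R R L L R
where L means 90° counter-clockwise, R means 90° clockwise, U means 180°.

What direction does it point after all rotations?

Answer: Final heading: South

Derivation:
Start: North
  L (left (90° counter-clockwise)) -> West
  U (U-turn (180°)) -> East
  R (right (90° clockwise)) -> South
  R (right (90° clockwise)) -> West
  L (left (90° counter-clockwise)) -> South
  L (left (90° counter-clockwise)) -> East
  R (right (90° clockwise)) -> South
Final: South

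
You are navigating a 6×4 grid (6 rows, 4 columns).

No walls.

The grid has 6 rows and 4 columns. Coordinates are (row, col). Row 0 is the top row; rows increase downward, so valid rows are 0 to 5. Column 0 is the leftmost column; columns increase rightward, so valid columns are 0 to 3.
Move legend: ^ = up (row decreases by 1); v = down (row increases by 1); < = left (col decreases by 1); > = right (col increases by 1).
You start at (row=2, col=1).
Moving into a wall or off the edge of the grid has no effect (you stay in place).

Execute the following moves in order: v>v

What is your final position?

Start: (row=2, col=1)
  v (down): (row=2, col=1) -> (row=3, col=1)
  > (right): (row=3, col=1) -> (row=3, col=2)
  v (down): (row=3, col=2) -> (row=4, col=2)
Final: (row=4, col=2)

Answer: Final position: (row=4, col=2)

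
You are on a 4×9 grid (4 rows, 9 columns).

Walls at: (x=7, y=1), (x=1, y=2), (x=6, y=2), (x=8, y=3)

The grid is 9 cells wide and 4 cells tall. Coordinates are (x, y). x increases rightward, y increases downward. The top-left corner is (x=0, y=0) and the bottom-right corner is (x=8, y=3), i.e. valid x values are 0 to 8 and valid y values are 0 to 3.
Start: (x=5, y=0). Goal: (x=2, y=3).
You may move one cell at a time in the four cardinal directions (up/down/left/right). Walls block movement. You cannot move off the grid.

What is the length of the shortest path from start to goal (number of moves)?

Answer: Shortest path length: 6

Derivation:
BFS from (x=5, y=0) until reaching (x=2, y=3):
  Distance 0: (x=5, y=0)
  Distance 1: (x=4, y=0), (x=6, y=0), (x=5, y=1)
  Distance 2: (x=3, y=0), (x=7, y=0), (x=4, y=1), (x=6, y=1), (x=5, y=2)
  Distance 3: (x=2, y=0), (x=8, y=0), (x=3, y=1), (x=4, y=2), (x=5, y=3)
  Distance 4: (x=1, y=0), (x=2, y=1), (x=8, y=1), (x=3, y=2), (x=4, y=3), (x=6, y=3)
  Distance 5: (x=0, y=0), (x=1, y=1), (x=2, y=2), (x=8, y=2), (x=3, y=3), (x=7, y=3)
  Distance 6: (x=0, y=1), (x=7, y=2), (x=2, y=3)  <- goal reached here
One shortest path (6 moves): (x=5, y=0) -> (x=4, y=0) -> (x=3, y=0) -> (x=2, y=0) -> (x=2, y=1) -> (x=2, y=2) -> (x=2, y=3)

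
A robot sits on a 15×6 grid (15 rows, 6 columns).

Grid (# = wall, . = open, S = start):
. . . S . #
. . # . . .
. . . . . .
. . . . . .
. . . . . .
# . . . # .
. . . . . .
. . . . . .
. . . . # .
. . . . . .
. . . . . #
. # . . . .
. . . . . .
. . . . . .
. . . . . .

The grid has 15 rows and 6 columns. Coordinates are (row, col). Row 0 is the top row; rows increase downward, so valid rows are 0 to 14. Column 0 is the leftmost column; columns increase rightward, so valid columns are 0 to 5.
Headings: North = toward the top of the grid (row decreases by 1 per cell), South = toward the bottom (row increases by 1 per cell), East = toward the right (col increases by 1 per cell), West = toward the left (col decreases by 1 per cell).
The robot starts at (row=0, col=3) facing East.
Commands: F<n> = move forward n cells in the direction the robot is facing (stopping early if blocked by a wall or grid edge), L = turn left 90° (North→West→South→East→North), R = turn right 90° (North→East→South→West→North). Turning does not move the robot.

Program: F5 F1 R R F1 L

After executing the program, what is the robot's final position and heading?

Start: (row=0, col=3), facing East
  F5: move forward 1/5 (blocked), now at (row=0, col=4)
  F1: move forward 0/1 (blocked), now at (row=0, col=4)
  R: turn right, now facing South
  R: turn right, now facing West
  F1: move forward 1, now at (row=0, col=3)
  L: turn left, now facing South
Final: (row=0, col=3), facing South

Answer: Final position: (row=0, col=3), facing South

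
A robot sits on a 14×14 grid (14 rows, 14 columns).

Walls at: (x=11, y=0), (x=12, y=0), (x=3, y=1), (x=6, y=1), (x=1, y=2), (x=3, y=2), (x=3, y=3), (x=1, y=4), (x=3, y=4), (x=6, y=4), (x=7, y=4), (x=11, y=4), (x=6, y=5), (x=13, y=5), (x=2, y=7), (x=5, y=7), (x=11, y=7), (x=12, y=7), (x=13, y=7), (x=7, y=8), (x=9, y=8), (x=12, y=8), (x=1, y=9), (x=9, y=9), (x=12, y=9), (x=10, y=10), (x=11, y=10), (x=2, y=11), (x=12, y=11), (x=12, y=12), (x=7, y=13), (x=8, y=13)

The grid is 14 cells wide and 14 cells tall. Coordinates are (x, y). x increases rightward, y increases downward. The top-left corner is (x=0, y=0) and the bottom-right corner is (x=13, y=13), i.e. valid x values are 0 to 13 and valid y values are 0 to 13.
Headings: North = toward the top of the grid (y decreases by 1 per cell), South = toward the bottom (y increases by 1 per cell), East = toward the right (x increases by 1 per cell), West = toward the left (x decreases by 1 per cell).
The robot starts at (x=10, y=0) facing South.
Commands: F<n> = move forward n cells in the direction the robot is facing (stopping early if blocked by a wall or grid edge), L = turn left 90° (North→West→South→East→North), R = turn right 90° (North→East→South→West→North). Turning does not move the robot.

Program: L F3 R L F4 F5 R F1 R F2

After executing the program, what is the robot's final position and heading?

Start: (x=10, y=0), facing South
  L: turn left, now facing East
  F3: move forward 0/3 (blocked), now at (x=10, y=0)
  R: turn right, now facing South
  L: turn left, now facing East
  F4: move forward 0/4 (blocked), now at (x=10, y=0)
  F5: move forward 0/5 (blocked), now at (x=10, y=0)
  R: turn right, now facing South
  F1: move forward 1, now at (x=10, y=1)
  R: turn right, now facing West
  F2: move forward 2, now at (x=8, y=1)
Final: (x=8, y=1), facing West

Answer: Final position: (x=8, y=1), facing West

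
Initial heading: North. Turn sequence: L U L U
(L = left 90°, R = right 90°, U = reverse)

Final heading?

Start: North
  L (left (90° counter-clockwise)) -> West
  U (U-turn (180°)) -> East
  L (left (90° counter-clockwise)) -> North
  U (U-turn (180°)) -> South
Final: South

Answer: Final heading: South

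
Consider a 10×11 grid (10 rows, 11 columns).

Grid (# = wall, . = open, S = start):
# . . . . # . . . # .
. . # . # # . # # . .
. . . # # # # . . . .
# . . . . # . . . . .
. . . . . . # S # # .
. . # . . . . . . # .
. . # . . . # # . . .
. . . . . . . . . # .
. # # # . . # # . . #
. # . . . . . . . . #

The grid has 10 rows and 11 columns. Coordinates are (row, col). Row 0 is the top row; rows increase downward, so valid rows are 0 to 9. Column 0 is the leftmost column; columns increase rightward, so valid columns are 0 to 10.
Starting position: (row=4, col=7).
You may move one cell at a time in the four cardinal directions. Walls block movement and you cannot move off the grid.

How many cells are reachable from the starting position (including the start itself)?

BFS flood-fill from (row=4, col=7):
  Distance 0: (row=4, col=7)
  Distance 1: (row=3, col=7), (row=5, col=7)
  Distance 2: (row=2, col=7), (row=3, col=6), (row=3, col=8), (row=5, col=6), (row=5, col=8)
  Distance 3: (row=2, col=8), (row=3, col=9), (row=5, col=5), (row=6, col=8)
  Distance 4: (row=2, col=9), (row=3, col=10), (row=4, col=5), (row=5, col=4), (row=6, col=5), (row=6, col=9), (row=7, col=8)
  Distance 5: (row=1, col=9), (row=2, col=10), (row=4, col=4), (row=4, col=10), (row=5, col=3), (row=6, col=4), (row=6, col=10), (row=7, col=5), (row=7, col=7), (row=8, col=8)
  Distance 6: (row=1, col=10), (row=3, col=4), (row=4, col=3), (row=5, col=10), (row=6, col=3), (row=7, col=4), (row=7, col=6), (row=7, col=10), (row=8, col=5), (row=8, col=9), (row=9, col=8)
  Distance 7: (row=0, col=10), (row=3, col=3), (row=4, col=2), (row=7, col=3), (row=8, col=4), (row=9, col=5), (row=9, col=7), (row=9, col=9)
  Distance 8: (row=3, col=2), (row=4, col=1), (row=7, col=2), (row=9, col=4), (row=9, col=6)
  Distance 9: (row=2, col=2), (row=3, col=1), (row=4, col=0), (row=5, col=1), (row=7, col=1), (row=9, col=3)
  Distance 10: (row=2, col=1), (row=5, col=0), (row=6, col=1), (row=7, col=0), (row=9, col=2)
  Distance 11: (row=1, col=1), (row=2, col=0), (row=6, col=0), (row=8, col=0)
  Distance 12: (row=0, col=1), (row=1, col=0), (row=9, col=0)
  Distance 13: (row=0, col=2)
  Distance 14: (row=0, col=3)
  Distance 15: (row=0, col=4), (row=1, col=3)
Total reachable: 75 (grid has 79 open cells total)

Answer: Reachable cells: 75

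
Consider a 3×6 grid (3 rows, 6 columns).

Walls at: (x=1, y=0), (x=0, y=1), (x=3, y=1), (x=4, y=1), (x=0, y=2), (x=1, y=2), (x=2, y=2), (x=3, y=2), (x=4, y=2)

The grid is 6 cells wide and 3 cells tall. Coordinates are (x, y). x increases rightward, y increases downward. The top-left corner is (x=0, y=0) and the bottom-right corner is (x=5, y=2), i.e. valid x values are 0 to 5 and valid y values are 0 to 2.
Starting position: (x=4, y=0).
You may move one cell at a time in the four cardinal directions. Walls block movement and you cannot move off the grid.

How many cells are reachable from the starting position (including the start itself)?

BFS flood-fill from (x=4, y=0):
  Distance 0: (x=4, y=0)
  Distance 1: (x=3, y=0), (x=5, y=0)
  Distance 2: (x=2, y=0), (x=5, y=1)
  Distance 3: (x=2, y=1), (x=5, y=2)
  Distance 4: (x=1, y=1)
Total reachable: 8 (grid has 9 open cells total)

Answer: Reachable cells: 8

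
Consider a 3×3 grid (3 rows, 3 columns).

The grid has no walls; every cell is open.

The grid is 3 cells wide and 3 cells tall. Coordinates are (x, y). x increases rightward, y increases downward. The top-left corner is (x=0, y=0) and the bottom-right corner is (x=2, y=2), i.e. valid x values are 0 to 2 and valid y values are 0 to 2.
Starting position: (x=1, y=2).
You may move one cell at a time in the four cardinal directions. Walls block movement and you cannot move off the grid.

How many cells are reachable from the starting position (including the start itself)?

Answer: Reachable cells: 9

Derivation:
BFS flood-fill from (x=1, y=2):
  Distance 0: (x=1, y=2)
  Distance 1: (x=1, y=1), (x=0, y=2), (x=2, y=2)
  Distance 2: (x=1, y=0), (x=0, y=1), (x=2, y=1)
  Distance 3: (x=0, y=0), (x=2, y=0)
Total reachable: 9 (grid has 9 open cells total)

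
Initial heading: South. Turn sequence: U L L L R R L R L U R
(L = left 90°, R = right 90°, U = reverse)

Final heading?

Start: South
  U (U-turn (180°)) -> North
  L (left (90° counter-clockwise)) -> West
  L (left (90° counter-clockwise)) -> South
  L (left (90° counter-clockwise)) -> East
  R (right (90° clockwise)) -> South
  R (right (90° clockwise)) -> West
  L (left (90° counter-clockwise)) -> South
  R (right (90° clockwise)) -> West
  L (left (90° counter-clockwise)) -> South
  U (U-turn (180°)) -> North
  R (right (90° clockwise)) -> East
Final: East

Answer: Final heading: East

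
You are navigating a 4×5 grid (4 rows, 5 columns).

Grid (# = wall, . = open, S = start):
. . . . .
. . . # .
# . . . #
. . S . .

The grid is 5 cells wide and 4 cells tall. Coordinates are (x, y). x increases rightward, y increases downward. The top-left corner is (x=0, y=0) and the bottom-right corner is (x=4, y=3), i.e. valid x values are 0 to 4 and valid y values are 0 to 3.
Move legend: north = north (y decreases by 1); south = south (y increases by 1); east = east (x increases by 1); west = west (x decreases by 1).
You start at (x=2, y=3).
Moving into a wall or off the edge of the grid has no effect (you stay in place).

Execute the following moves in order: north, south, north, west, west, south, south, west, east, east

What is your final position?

Answer: Final position: (x=2, y=3)

Derivation:
Start: (x=2, y=3)
  north (north): (x=2, y=3) -> (x=2, y=2)
  south (south): (x=2, y=2) -> (x=2, y=3)
  north (north): (x=2, y=3) -> (x=2, y=2)
  west (west): (x=2, y=2) -> (x=1, y=2)
  west (west): blocked, stay at (x=1, y=2)
  south (south): (x=1, y=2) -> (x=1, y=3)
  south (south): blocked, stay at (x=1, y=3)
  west (west): (x=1, y=3) -> (x=0, y=3)
  east (east): (x=0, y=3) -> (x=1, y=3)
  east (east): (x=1, y=3) -> (x=2, y=3)
Final: (x=2, y=3)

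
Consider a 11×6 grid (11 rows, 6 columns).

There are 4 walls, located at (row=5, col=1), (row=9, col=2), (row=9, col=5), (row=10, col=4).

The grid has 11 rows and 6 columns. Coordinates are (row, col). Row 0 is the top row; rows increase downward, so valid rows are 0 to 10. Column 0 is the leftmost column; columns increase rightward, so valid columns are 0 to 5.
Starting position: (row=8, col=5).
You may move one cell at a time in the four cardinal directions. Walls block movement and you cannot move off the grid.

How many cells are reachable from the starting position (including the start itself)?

BFS flood-fill from (row=8, col=5):
  Distance 0: (row=8, col=5)
  Distance 1: (row=7, col=5), (row=8, col=4)
  Distance 2: (row=6, col=5), (row=7, col=4), (row=8, col=3), (row=9, col=4)
  Distance 3: (row=5, col=5), (row=6, col=4), (row=7, col=3), (row=8, col=2), (row=9, col=3)
  Distance 4: (row=4, col=5), (row=5, col=4), (row=6, col=3), (row=7, col=2), (row=8, col=1), (row=10, col=3)
  Distance 5: (row=3, col=5), (row=4, col=4), (row=5, col=3), (row=6, col=2), (row=7, col=1), (row=8, col=0), (row=9, col=1), (row=10, col=2)
  Distance 6: (row=2, col=5), (row=3, col=4), (row=4, col=3), (row=5, col=2), (row=6, col=1), (row=7, col=0), (row=9, col=0), (row=10, col=1)
  Distance 7: (row=1, col=5), (row=2, col=4), (row=3, col=3), (row=4, col=2), (row=6, col=0), (row=10, col=0)
  Distance 8: (row=0, col=5), (row=1, col=4), (row=2, col=3), (row=3, col=2), (row=4, col=1), (row=5, col=0)
  Distance 9: (row=0, col=4), (row=1, col=3), (row=2, col=2), (row=3, col=1), (row=4, col=0)
  Distance 10: (row=0, col=3), (row=1, col=2), (row=2, col=1), (row=3, col=0)
  Distance 11: (row=0, col=2), (row=1, col=1), (row=2, col=0)
  Distance 12: (row=0, col=1), (row=1, col=0)
  Distance 13: (row=0, col=0)
Total reachable: 61 (grid has 62 open cells total)

Answer: Reachable cells: 61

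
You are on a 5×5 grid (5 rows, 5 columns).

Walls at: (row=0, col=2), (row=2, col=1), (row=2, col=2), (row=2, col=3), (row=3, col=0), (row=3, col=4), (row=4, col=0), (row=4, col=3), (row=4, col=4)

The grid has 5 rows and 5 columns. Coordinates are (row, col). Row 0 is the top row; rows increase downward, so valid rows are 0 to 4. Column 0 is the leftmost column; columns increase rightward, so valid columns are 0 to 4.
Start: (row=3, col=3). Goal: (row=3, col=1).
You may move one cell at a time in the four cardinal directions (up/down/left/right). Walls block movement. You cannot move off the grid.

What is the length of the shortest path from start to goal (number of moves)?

BFS from (row=3, col=3) until reaching (row=3, col=1):
  Distance 0: (row=3, col=3)
  Distance 1: (row=3, col=2)
  Distance 2: (row=3, col=1), (row=4, col=2)  <- goal reached here
One shortest path (2 moves): (row=3, col=3) -> (row=3, col=2) -> (row=3, col=1)

Answer: Shortest path length: 2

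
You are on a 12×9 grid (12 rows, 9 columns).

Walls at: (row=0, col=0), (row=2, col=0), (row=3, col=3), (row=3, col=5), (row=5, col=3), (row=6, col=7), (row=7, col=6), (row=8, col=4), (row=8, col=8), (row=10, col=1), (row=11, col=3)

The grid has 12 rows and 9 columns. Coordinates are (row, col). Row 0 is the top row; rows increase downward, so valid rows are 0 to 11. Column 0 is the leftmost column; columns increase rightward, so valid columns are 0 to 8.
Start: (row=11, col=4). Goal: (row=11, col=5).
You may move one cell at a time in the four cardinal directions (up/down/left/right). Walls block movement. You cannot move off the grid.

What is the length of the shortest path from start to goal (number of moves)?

Answer: Shortest path length: 1

Derivation:
BFS from (row=11, col=4) until reaching (row=11, col=5):
  Distance 0: (row=11, col=4)
  Distance 1: (row=10, col=4), (row=11, col=5)  <- goal reached here
One shortest path (1 moves): (row=11, col=4) -> (row=11, col=5)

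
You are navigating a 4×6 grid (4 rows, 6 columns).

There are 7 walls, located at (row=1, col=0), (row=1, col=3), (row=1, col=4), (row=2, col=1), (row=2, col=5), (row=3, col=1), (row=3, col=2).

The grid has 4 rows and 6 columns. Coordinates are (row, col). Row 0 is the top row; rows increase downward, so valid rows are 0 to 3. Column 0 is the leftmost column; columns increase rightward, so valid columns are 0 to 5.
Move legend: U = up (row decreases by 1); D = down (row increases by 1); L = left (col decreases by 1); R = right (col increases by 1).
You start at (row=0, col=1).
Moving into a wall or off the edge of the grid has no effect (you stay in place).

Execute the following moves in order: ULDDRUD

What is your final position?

Start: (row=0, col=1)
  U (up): blocked, stay at (row=0, col=1)
  L (left): (row=0, col=1) -> (row=0, col=0)
  D (down): blocked, stay at (row=0, col=0)
  D (down): blocked, stay at (row=0, col=0)
  R (right): (row=0, col=0) -> (row=0, col=1)
  U (up): blocked, stay at (row=0, col=1)
  D (down): (row=0, col=1) -> (row=1, col=1)
Final: (row=1, col=1)

Answer: Final position: (row=1, col=1)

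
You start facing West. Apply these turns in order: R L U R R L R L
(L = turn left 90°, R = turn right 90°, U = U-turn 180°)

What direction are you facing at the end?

Start: West
  R (right (90° clockwise)) -> North
  L (left (90° counter-clockwise)) -> West
  U (U-turn (180°)) -> East
  R (right (90° clockwise)) -> South
  R (right (90° clockwise)) -> West
  L (left (90° counter-clockwise)) -> South
  R (right (90° clockwise)) -> West
  L (left (90° counter-clockwise)) -> South
Final: South

Answer: Final heading: South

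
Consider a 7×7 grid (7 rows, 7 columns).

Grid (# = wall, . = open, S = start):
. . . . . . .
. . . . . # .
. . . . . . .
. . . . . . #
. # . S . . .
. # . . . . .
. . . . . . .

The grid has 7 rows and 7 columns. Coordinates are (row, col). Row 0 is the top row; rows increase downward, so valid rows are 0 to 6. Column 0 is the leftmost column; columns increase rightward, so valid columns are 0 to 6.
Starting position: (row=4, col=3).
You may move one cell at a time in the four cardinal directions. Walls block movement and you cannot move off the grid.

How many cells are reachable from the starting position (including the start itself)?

BFS flood-fill from (row=4, col=3):
  Distance 0: (row=4, col=3)
  Distance 1: (row=3, col=3), (row=4, col=2), (row=4, col=4), (row=5, col=3)
  Distance 2: (row=2, col=3), (row=3, col=2), (row=3, col=4), (row=4, col=5), (row=5, col=2), (row=5, col=4), (row=6, col=3)
  Distance 3: (row=1, col=3), (row=2, col=2), (row=2, col=4), (row=3, col=1), (row=3, col=5), (row=4, col=6), (row=5, col=5), (row=6, col=2), (row=6, col=4)
  Distance 4: (row=0, col=3), (row=1, col=2), (row=1, col=4), (row=2, col=1), (row=2, col=5), (row=3, col=0), (row=5, col=6), (row=6, col=1), (row=6, col=5)
  Distance 5: (row=0, col=2), (row=0, col=4), (row=1, col=1), (row=2, col=0), (row=2, col=6), (row=4, col=0), (row=6, col=0), (row=6, col=6)
  Distance 6: (row=0, col=1), (row=0, col=5), (row=1, col=0), (row=1, col=6), (row=5, col=0)
  Distance 7: (row=0, col=0), (row=0, col=6)
Total reachable: 45 (grid has 45 open cells total)

Answer: Reachable cells: 45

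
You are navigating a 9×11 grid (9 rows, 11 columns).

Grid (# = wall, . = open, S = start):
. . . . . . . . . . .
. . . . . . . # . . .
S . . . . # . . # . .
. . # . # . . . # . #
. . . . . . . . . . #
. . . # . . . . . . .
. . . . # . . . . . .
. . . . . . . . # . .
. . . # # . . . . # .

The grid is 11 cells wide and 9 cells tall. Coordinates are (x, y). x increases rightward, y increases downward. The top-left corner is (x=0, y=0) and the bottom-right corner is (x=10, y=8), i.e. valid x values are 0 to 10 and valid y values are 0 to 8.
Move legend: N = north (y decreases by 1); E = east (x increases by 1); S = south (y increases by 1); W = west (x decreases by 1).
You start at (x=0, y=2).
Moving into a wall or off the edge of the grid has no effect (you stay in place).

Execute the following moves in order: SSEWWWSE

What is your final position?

Start: (x=0, y=2)
  S (south): (x=0, y=2) -> (x=0, y=3)
  S (south): (x=0, y=3) -> (x=0, y=4)
  E (east): (x=0, y=4) -> (x=1, y=4)
  W (west): (x=1, y=4) -> (x=0, y=4)
  W (west): blocked, stay at (x=0, y=4)
  W (west): blocked, stay at (x=0, y=4)
  S (south): (x=0, y=4) -> (x=0, y=5)
  E (east): (x=0, y=5) -> (x=1, y=5)
Final: (x=1, y=5)

Answer: Final position: (x=1, y=5)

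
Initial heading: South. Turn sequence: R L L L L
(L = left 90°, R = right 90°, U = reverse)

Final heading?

Answer: Final heading: West

Derivation:
Start: South
  R (right (90° clockwise)) -> West
  L (left (90° counter-clockwise)) -> South
  L (left (90° counter-clockwise)) -> East
  L (left (90° counter-clockwise)) -> North
  L (left (90° counter-clockwise)) -> West
Final: West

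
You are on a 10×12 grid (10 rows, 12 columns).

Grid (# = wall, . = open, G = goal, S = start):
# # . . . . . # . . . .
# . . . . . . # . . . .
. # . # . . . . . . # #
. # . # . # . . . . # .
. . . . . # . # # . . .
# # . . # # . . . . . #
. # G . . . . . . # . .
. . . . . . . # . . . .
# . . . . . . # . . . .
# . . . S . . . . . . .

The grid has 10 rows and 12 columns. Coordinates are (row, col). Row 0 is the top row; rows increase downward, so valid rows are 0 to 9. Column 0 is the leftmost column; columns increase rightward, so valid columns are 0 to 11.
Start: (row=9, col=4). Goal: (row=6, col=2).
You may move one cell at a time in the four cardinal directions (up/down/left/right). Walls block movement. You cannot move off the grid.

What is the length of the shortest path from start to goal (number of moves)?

BFS from (row=9, col=4) until reaching (row=6, col=2):
  Distance 0: (row=9, col=4)
  Distance 1: (row=8, col=4), (row=9, col=3), (row=9, col=5)
  Distance 2: (row=7, col=4), (row=8, col=3), (row=8, col=5), (row=9, col=2), (row=9, col=6)
  Distance 3: (row=6, col=4), (row=7, col=3), (row=7, col=5), (row=8, col=2), (row=8, col=6), (row=9, col=1), (row=9, col=7)
  Distance 4: (row=6, col=3), (row=6, col=5), (row=7, col=2), (row=7, col=6), (row=8, col=1), (row=9, col=8)
  Distance 5: (row=5, col=3), (row=6, col=2), (row=6, col=6), (row=7, col=1), (row=8, col=8), (row=9, col=9)  <- goal reached here
One shortest path (5 moves): (row=9, col=4) -> (row=9, col=3) -> (row=9, col=2) -> (row=8, col=2) -> (row=7, col=2) -> (row=6, col=2)

Answer: Shortest path length: 5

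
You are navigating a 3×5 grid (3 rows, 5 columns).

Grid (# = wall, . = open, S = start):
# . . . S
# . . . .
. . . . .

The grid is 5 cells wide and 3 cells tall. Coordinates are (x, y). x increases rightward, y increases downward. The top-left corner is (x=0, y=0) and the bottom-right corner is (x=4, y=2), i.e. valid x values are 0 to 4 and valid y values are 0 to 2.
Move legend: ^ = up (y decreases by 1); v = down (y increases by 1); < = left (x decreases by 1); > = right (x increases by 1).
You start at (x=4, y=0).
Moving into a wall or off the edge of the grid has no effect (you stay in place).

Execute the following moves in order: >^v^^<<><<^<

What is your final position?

Start: (x=4, y=0)
  > (right): blocked, stay at (x=4, y=0)
  ^ (up): blocked, stay at (x=4, y=0)
  v (down): (x=4, y=0) -> (x=4, y=1)
  ^ (up): (x=4, y=1) -> (x=4, y=0)
  ^ (up): blocked, stay at (x=4, y=0)
  < (left): (x=4, y=0) -> (x=3, y=0)
  < (left): (x=3, y=0) -> (x=2, y=0)
  > (right): (x=2, y=0) -> (x=3, y=0)
  < (left): (x=3, y=0) -> (x=2, y=0)
  < (left): (x=2, y=0) -> (x=1, y=0)
  ^ (up): blocked, stay at (x=1, y=0)
  < (left): blocked, stay at (x=1, y=0)
Final: (x=1, y=0)

Answer: Final position: (x=1, y=0)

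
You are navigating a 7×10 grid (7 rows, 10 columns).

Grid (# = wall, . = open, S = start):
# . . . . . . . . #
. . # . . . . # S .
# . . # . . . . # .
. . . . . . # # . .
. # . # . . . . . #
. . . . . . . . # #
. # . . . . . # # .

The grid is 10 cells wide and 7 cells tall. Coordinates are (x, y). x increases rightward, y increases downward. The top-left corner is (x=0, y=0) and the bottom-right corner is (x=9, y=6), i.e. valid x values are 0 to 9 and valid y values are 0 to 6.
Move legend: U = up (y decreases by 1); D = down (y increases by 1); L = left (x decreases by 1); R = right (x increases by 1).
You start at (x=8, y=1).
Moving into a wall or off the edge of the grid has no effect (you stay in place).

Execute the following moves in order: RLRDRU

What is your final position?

Answer: Final position: (x=9, y=1)

Derivation:
Start: (x=8, y=1)
  R (right): (x=8, y=1) -> (x=9, y=1)
  L (left): (x=9, y=1) -> (x=8, y=1)
  R (right): (x=8, y=1) -> (x=9, y=1)
  D (down): (x=9, y=1) -> (x=9, y=2)
  R (right): blocked, stay at (x=9, y=2)
  U (up): (x=9, y=2) -> (x=9, y=1)
Final: (x=9, y=1)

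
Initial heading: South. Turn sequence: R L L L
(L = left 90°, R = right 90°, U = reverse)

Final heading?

Answer: Final heading: North

Derivation:
Start: South
  R (right (90° clockwise)) -> West
  L (left (90° counter-clockwise)) -> South
  L (left (90° counter-clockwise)) -> East
  L (left (90° counter-clockwise)) -> North
Final: North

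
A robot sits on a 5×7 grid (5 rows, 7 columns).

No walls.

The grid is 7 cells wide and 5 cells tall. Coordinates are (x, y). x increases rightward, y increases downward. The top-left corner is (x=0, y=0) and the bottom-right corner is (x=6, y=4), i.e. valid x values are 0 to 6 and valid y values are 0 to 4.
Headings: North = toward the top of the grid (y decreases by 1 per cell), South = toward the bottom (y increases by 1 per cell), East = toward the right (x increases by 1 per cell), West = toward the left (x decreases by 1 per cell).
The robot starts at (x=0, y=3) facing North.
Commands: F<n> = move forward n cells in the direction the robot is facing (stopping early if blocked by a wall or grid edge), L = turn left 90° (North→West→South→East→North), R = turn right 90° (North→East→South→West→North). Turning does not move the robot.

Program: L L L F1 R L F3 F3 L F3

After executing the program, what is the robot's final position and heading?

Start: (x=0, y=3), facing North
  L: turn left, now facing West
  L: turn left, now facing South
  L: turn left, now facing East
  F1: move forward 1, now at (x=1, y=3)
  R: turn right, now facing South
  L: turn left, now facing East
  F3: move forward 3, now at (x=4, y=3)
  F3: move forward 2/3 (blocked), now at (x=6, y=3)
  L: turn left, now facing North
  F3: move forward 3, now at (x=6, y=0)
Final: (x=6, y=0), facing North

Answer: Final position: (x=6, y=0), facing North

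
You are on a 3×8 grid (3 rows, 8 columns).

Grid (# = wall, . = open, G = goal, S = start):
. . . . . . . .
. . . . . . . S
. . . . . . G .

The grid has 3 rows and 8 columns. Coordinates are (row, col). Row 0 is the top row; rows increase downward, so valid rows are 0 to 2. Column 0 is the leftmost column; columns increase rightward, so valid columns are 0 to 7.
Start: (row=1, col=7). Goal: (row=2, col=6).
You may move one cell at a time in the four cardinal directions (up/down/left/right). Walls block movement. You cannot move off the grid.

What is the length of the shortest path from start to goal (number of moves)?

BFS from (row=1, col=7) until reaching (row=2, col=6):
  Distance 0: (row=1, col=7)
  Distance 1: (row=0, col=7), (row=1, col=6), (row=2, col=7)
  Distance 2: (row=0, col=6), (row=1, col=5), (row=2, col=6)  <- goal reached here
One shortest path (2 moves): (row=1, col=7) -> (row=1, col=6) -> (row=2, col=6)

Answer: Shortest path length: 2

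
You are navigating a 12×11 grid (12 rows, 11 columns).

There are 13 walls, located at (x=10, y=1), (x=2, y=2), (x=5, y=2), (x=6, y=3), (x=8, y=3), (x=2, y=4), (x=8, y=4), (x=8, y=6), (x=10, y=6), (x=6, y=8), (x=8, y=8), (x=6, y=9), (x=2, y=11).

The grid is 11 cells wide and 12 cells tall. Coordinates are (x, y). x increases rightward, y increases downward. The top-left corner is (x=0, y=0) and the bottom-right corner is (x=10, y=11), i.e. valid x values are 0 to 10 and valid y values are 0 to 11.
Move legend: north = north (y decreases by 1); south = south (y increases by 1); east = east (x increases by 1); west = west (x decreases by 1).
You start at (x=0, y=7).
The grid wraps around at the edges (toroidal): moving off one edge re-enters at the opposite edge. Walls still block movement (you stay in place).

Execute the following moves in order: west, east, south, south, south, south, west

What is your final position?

Answer: Final position: (x=10, y=11)

Derivation:
Start: (x=0, y=7)
  west (west): (x=0, y=7) -> (x=10, y=7)
  east (east): (x=10, y=7) -> (x=0, y=7)
  south (south): (x=0, y=7) -> (x=0, y=8)
  south (south): (x=0, y=8) -> (x=0, y=9)
  south (south): (x=0, y=9) -> (x=0, y=10)
  south (south): (x=0, y=10) -> (x=0, y=11)
  west (west): (x=0, y=11) -> (x=10, y=11)
Final: (x=10, y=11)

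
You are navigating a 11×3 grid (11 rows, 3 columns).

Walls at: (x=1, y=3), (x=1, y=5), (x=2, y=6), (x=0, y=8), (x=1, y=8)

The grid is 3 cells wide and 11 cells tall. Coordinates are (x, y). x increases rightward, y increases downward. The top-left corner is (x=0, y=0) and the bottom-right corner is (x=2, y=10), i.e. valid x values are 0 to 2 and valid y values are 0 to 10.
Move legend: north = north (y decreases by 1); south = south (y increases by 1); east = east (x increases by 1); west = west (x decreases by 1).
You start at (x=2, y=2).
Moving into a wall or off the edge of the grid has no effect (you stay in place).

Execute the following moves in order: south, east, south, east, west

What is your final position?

Answer: Final position: (x=1, y=4)

Derivation:
Start: (x=2, y=2)
  south (south): (x=2, y=2) -> (x=2, y=3)
  east (east): blocked, stay at (x=2, y=3)
  south (south): (x=2, y=3) -> (x=2, y=4)
  east (east): blocked, stay at (x=2, y=4)
  west (west): (x=2, y=4) -> (x=1, y=4)
Final: (x=1, y=4)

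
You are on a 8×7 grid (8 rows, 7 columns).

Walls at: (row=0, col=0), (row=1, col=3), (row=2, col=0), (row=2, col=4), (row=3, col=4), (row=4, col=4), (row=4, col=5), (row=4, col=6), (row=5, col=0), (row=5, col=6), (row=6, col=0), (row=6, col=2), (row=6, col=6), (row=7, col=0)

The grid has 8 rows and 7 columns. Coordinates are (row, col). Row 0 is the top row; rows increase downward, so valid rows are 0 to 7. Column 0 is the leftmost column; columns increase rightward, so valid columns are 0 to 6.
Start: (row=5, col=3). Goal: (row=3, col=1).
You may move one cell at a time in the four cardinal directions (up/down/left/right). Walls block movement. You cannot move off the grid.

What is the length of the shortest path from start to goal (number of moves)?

BFS from (row=5, col=3) until reaching (row=3, col=1):
  Distance 0: (row=5, col=3)
  Distance 1: (row=4, col=3), (row=5, col=2), (row=5, col=4), (row=6, col=3)
  Distance 2: (row=3, col=3), (row=4, col=2), (row=5, col=1), (row=5, col=5), (row=6, col=4), (row=7, col=3)
  Distance 3: (row=2, col=3), (row=3, col=2), (row=4, col=1), (row=6, col=1), (row=6, col=5), (row=7, col=2), (row=7, col=4)
  Distance 4: (row=2, col=2), (row=3, col=1), (row=4, col=0), (row=7, col=1), (row=7, col=5)  <- goal reached here
One shortest path (4 moves): (row=5, col=3) -> (row=5, col=2) -> (row=5, col=1) -> (row=4, col=1) -> (row=3, col=1)

Answer: Shortest path length: 4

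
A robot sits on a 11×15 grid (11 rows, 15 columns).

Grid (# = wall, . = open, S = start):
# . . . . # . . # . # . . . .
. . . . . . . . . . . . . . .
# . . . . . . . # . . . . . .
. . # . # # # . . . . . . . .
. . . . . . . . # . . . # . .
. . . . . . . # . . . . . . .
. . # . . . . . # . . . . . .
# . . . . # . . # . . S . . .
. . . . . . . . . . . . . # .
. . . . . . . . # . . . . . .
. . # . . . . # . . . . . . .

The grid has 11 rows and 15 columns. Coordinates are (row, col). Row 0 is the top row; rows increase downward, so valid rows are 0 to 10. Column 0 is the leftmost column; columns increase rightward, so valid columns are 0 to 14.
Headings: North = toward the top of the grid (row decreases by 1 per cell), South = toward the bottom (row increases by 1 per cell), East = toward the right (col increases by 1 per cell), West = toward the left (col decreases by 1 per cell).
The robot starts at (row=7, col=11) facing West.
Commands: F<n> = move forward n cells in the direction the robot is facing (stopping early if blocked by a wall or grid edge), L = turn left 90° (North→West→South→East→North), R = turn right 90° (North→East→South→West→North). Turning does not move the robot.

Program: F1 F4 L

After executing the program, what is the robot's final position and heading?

Answer: Final position: (row=7, col=9), facing South

Derivation:
Start: (row=7, col=11), facing West
  F1: move forward 1, now at (row=7, col=10)
  F4: move forward 1/4 (blocked), now at (row=7, col=9)
  L: turn left, now facing South
Final: (row=7, col=9), facing South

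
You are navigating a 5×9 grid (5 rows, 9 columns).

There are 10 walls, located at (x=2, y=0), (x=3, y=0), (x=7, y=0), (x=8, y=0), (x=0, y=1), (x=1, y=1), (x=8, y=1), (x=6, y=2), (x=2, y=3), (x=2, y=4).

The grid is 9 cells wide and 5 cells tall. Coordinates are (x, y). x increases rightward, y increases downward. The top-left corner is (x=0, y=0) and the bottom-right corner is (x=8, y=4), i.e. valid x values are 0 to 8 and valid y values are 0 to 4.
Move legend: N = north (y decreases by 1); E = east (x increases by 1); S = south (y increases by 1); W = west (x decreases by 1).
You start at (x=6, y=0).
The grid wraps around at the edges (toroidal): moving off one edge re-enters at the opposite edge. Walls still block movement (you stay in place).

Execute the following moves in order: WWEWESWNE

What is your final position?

Answer: Final position: (x=5, y=0)

Derivation:
Start: (x=6, y=0)
  W (west): (x=6, y=0) -> (x=5, y=0)
  W (west): (x=5, y=0) -> (x=4, y=0)
  E (east): (x=4, y=0) -> (x=5, y=0)
  W (west): (x=5, y=0) -> (x=4, y=0)
  E (east): (x=4, y=0) -> (x=5, y=0)
  S (south): (x=5, y=0) -> (x=5, y=1)
  W (west): (x=5, y=1) -> (x=4, y=1)
  N (north): (x=4, y=1) -> (x=4, y=0)
  E (east): (x=4, y=0) -> (x=5, y=0)
Final: (x=5, y=0)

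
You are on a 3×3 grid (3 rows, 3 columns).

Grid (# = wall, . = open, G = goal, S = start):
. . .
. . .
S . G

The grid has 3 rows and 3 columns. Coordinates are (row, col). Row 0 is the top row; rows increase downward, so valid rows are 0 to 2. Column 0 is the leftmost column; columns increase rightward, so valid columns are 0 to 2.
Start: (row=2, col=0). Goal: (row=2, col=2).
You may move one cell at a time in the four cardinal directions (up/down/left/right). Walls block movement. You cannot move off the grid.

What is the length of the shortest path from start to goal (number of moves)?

Answer: Shortest path length: 2

Derivation:
BFS from (row=2, col=0) until reaching (row=2, col=2):
  Distance 0: (row=2, col=0)
  Distance 1: (row=1, col=0), (row=2, col=1)
  Distance 2: (row=0, col=0), (row=1, col=1), (row=2, col=2)  <- goal reached here
One shortest path (2 moves): (row=2, col=0) -> (row=2, col=1) -> (row=2, col=2)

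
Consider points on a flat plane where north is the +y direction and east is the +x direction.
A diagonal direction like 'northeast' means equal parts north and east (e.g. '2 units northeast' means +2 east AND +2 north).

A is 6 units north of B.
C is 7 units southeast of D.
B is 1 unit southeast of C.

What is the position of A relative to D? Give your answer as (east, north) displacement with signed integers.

Answer: A is at (east=8, north=-2) relative to D.

Derivation:
Place D at the origin (east=0, north=0).
  C is 7 units southeast of D: delta (east=+7, north=-7); C at (east=7, north=-7).
  B is 1 unit southeast of C: delta (east=+1, north=-1); B at (east=8, north=-8).
  A is 6 units north of B: delta (east=+0, north=+6); A at (east=8, north=-2).
Therefore A relative to D: (east=8, north=-2).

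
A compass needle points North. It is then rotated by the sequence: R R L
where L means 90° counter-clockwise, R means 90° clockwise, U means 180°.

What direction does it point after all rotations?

Answer: Final heading: East

Derivation:
Start: North
  R (right (90° clockwise)) -> East
  R (right (90° clockwise)) -> South
  L (left (90° counter-clockwise)) -> East
Final: East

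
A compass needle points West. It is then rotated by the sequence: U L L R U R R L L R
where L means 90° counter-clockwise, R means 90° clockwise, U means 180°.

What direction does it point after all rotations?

Answer: Final heading: West

Derivation:
Start: West
  U (U-turn (180°)) -> East
  L (left (90° counter-clockwise)) -> North
  L (left (90° counter-clockwise)) -> West
  R (right (90° clockwise)) -> North
  U (U-turn (180°)) -> South
  R (right (90° clockwise)) -> West
  R (right (90° clockwise)) -> North
  L (left (90° counter-clockwise)) -> West
  L (left (90° counter-clockwise)) -> South
  R (right (90° clockwise)) -> West
Final: West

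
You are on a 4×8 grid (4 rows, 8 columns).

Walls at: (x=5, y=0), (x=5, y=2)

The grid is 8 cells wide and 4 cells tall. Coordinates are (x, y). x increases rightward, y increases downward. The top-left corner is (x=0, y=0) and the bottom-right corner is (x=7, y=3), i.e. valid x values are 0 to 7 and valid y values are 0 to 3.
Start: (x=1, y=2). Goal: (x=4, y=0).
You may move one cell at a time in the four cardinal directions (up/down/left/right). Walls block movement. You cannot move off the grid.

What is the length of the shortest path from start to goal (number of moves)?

Answer: Shortest path length: 5

Derivation:
BFS from (x=1, y=2) until reaching (x=4, y=0):
  Distance 0: (x=1, y=2)
  Distance 1: (x=1, y=1), (x=0, y=2), (x=2, y=2), (x=1, y=3)
  Distance 2: (x=1, y=0), (x=0, y=1), (x=2, y=1), (x=3, y=2), (x=0, y=3), (x=2, y=3)
  Distance 3: (x=0, y=0), (x=2, y=0), (x=3, y=1), (x=4, y=2), (x=3, y=3)
  Distance 4: (x=3, y=0), (x=4, y=1), (x=4, y=3)
  Distance 5: (x=4, y=0), (x=5, y=1), (x=5, y=3)  <- goal reached here
One shortest path (5 moves): (x=1, y=2) -> (x=2, y=2) -> (x=3, y=2) -> (x=4, y=2) -> (x=4, y=1) -> (x=4, y=0)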